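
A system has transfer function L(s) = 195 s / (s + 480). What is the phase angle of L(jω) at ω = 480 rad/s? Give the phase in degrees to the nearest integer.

45 deg

∠(j480) = 90.00°
∠(j480 + 480) = arctan(480/480) = 45.00°
∠L(j480) = 90.00° − 45.00° = 45.00°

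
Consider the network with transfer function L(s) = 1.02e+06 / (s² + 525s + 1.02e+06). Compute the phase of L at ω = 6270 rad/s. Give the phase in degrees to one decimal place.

-175.1°

∠[(j6270)² + 525(j6270) + 1.02e+06] = ∠[-3.8293e+07 + j3.2918e+06] = 175.09°
∠L(j6270) = −175.09° = -175.09°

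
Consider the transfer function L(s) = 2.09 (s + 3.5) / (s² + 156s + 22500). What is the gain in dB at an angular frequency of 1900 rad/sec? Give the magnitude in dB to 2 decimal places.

|j1900 + 3.5| = √(1900² + 3.5²) = 1900
|(j1900)² + 156(j1900) + 22500| = |-3.5875e+06 + j2.964e+05| = 3.6e+06
|L(j1900)| = 2.09 × 1900 / 3.6e+06 = 0.0011031
20 log₁₀(0.0011031) = -59.147 dB

-59.15 dB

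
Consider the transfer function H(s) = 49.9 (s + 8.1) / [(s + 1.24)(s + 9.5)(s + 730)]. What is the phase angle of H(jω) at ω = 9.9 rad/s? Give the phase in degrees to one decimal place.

-79.1°

∠(j9.9 + 8.1) = arctan(9.9/8.1) = 50.71°
∠(j9.9 + 1.24) = arctan(9.9/1.24) = 82.86°
∠(j9.9 + 9.5) = arctan(9.9/9.5) = 46.18°
∠(j9.9 + 730) = arctan(9.9/730) = 0.78°
∠H(j9.9) = 50.71° − (82.86° + 46.18° + 0.78°) = -79.11°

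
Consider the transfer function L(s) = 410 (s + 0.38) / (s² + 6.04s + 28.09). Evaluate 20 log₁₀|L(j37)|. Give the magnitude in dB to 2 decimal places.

20.95 dB

|j37 + 0.38| = √(37² + 0.38²) = 37
|(j37)² + 6.04(j37) + 28.09| = |-1340.9 + j223.48| = 1359
|L(j37)| = 410 × 37 / 1359 = 11.16
20 log₁₀(11.16) = 20.953 dB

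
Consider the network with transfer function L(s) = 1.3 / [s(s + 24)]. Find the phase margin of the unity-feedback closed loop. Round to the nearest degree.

Gain crossover: |L(jω)| = 1 at ω ≈ 0.0542 rad/s.
∠L(j0.0542) = −90° − arctan(0.0542/24) ≈ -90.13°
PM = 180° + (-90.13°) = 89.87°

90°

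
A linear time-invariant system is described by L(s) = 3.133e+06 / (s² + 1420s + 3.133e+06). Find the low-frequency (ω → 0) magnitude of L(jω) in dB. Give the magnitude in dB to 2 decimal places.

L(0) = 3.133e+06 / 3.133e+06 = 1
20 log₁₀(1) = 0.000 dB

0.00 dB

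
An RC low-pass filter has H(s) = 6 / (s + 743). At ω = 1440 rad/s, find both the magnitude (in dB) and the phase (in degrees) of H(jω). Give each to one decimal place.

|j1440 + 743| = √(1440² + 743²) = 1620
|H(j1440)| = 6 / 1620 = 0.0037028
20 log₁₀(0.0037028) = -48.63 dB
∠(j1440 + 743) = arctan(1440/743) = 62.71°
∠H(j1440) = −62.71° = -62.71°

|H| = -48.6 dB, ∠H = -62.7°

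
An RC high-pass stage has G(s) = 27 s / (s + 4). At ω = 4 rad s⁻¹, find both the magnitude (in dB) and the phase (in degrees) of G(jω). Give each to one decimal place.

|j4| = 4
|j4 + 4| = √(4² + 4²) = 5.657
|G(j4)| = 27 × 4 / 5.657 = 19.092
20 log₁₀(19.092) = 25.62 dB
∠(j4) = 90.00°
∠(j4 + 4) = arctan(4/4) = 45.00°
∠G(j4) = 90.00° − 45.00° = 45.00°

|G| = 25.6 dB, ∠G = 45.0°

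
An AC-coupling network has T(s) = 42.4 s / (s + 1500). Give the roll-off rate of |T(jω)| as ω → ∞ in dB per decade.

With 1 zero and 1 pole, the high-frequency asymptotic slope is 20 × (1 − 1) = 0 dB/decade.

0 dB/decade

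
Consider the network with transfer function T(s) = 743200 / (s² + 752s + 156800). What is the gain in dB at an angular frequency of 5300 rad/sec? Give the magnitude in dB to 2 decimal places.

|(j5300)² + 752(j5300) + 156800| = |-2.7933e+07 + j3.9856e+06| = 2.822e+07
|T(j5300)| = 743200 / 2.822e+07 = 0.02634
20 log₁₀(0.02634) = -31.588 dB

-31.59 dB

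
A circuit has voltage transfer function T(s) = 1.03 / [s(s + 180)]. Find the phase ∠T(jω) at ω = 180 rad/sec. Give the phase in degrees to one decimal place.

∠(j180 + 180) = arctan(180/180) = 45.00°
∠(j180) = 90.00°
∠T(j180) = − (45.00° + 90.00°) = -135.00°

-135.0°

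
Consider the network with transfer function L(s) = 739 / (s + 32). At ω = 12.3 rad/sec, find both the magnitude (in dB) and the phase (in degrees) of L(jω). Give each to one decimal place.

|L| = 26.7 dB, ∠L = -21.0°

|j12.3 + 32| = √(12.3² + 32²) = 34.28
|L(j12.3)| = 739 / 34.28 = 21.556
20 log₁₀(21.556) = 26.67 dB
∠(j12.3 + 32) = arctan(12.3/32) = 21.03°
∠L(j12.3) = −21.03° = -21.03°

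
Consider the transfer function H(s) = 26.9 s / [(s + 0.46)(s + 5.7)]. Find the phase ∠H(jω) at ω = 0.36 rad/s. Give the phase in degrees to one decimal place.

∠(j0.36) = 90.00°
∠(j0.36 + 0.46) = arctan(0.36/0.46) = 38.05°
∠(j0.36 + 5.7) = arctan(0.36/5.7) = 3.61°
∠H(j0.36) = 90.00° − (38.05° + 3.61°) = 48.34°

48.3 deg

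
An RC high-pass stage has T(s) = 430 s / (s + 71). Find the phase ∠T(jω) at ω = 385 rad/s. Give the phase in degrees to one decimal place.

∠(j385) = 90.00°
∠(j385 + 71) = arctan(385/71) = 79.55°
∠T(j385) = 90.00° − 79.55° = 10.45°

10.4°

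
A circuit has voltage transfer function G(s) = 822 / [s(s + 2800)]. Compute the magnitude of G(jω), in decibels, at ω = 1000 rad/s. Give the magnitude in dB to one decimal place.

|j1000 + 2800| = √(1000² + 2800²) = 2973
|j1000| = 1000
|G(j1000)| = 822 / (2973 × 1000) = 0.00027647
20 log₁₀(0.00027647) = -71.17 dB

-71.2 dB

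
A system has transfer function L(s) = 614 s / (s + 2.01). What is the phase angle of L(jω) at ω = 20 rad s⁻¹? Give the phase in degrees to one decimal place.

∠(j20) = 90.00°
∠(j20 + 2.01) = arctan(20/2.01) = 84.26°
∠L(j20) = 90.00° − 84.26° = 5.74°

5.7°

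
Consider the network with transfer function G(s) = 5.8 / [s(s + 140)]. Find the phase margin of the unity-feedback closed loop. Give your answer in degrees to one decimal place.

90.0°

Gain crossover: |G(jω)| = 1 at ω ≈ 0.0414 rad s⁻¹.
∠G(j0.0414) = −90° − arctan(0.0414/140) ≈ -90.02°
PM = 180° + (-90.02°) = 89.98°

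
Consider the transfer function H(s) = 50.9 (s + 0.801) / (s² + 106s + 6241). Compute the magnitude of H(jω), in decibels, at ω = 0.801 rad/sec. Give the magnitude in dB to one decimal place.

-40.7 dB

|j0.801 + 0.801| = √(0.801² + 0.801²) = 1.133
|(j0.801)² + 106(j0.801) + 6241| = |6240.4 + j84.906| = 6241
|H(j0.801)| = 50.9 × 1.133 / 6241 = 0.0092388
20 log₁₀(0.0092388) = -40.69 dB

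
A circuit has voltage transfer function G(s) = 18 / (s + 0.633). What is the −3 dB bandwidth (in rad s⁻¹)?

0.633 rad s⁻¹

For a single-pole low-pass, the −3 dB point is at the pole: ω = 0.633 rad s⁻¹.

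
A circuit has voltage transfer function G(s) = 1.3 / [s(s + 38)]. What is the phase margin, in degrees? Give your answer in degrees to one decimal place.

89.9°

Gain crossover: |G(jω)| = 1 at ω ≈ 0.0342 rad/s.
∠G(j0.0342) = −90° − arctan(0.0342/38) ≈ -90.05°
PM = 180° + (-90.05°) = 89.95°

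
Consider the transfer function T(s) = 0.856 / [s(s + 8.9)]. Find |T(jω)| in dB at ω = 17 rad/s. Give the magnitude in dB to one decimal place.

-51.6 dB

|j17 + 8.9| = √(17² + 8.9²) = 19.19
|j17| = 17
|T(j17)| = 0.856 / (19.19 × 17) = 0.0026241
20 log₁₀(0.0026241) = -51.62 dB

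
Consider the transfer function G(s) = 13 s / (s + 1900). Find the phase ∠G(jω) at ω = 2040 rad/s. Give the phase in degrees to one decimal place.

∠(j2040) = 90.00°
∠(j2040 + 1900) = arctan(2040/1900) = 47.04°
∠G(j2040) = 90.00° − 47.04° = 42.96°

43.0°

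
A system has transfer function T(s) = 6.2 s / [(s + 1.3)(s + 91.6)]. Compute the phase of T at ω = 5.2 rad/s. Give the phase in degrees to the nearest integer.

∠(j5.2) = 90.00°
∠(j5.2 + 1.3) = arctan(5.2/1.3) = 75.96°
∠(j5.2 + 91.6) = arctan(5.2/91.6) = 3.25°
∠T(j5.2) = 90.00° − (75.96° + 3.25°) = 10.79°

11°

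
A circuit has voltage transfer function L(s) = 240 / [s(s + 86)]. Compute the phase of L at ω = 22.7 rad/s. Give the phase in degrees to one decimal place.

∠(j22.7 + 86) = arctan(22.7/86) = 14.79°
∠(j22.7) = 90.00°
∠L(j22.7) = − (14.79° + 90.00°) = -104.79°

-104.8°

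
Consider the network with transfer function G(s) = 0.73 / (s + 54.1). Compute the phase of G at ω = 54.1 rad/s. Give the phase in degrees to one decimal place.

-45.0°

∠(j54.1 + 54.1) = arctan(54.1/54.1) = 45.00°
∠G(j54.1) = −45.00° = -45.00°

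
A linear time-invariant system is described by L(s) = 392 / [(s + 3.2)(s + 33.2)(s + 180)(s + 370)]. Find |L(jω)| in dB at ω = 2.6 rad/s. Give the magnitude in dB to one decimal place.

|j2.6 + 3.2| = √(2.6² + 3.2²) = 4.123
|j2.6 + 33.2| = √(2.6² + 33.2²) = 33.3
|j2.6 + 180| = √(2.6² + 180²) = 180
|j2.6 + 370| = √(2.6² + 370²) = 370
|L(j2.6)| = 392 / (4.123 × 33.3 × 180 × 370) = 4.2861e-05
20 log₁₀(4.2861e-05) = -87.36 dB

-87.4 dB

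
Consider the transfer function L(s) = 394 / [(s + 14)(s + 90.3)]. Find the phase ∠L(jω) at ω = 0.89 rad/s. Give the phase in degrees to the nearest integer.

∠(j0.89 + 14) = arctan(0.89/14) = 3.64°
∠(j0.89 + 90.3) = arctan(0.89/90.3) = 0.56°
∠L(j0.89) = − (3.64° + 0.56°) = -4.20°

-4°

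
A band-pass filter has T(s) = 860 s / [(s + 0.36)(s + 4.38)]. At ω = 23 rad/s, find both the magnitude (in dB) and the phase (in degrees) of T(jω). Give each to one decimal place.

|T| = 31.3 dB, ∠T = -78.3 deg

|j23| = 23
|j23 + 0.36| = √(23² + 0.36²) = 23
|j23 + 4.38| = √(23² + 4.38²) = 23.41
|T(j23)| = 860 × 23 / (23 × 23.41) = 36.727
20 log₁₀(36.727) = 31.30 dB
∠(j23) = 90.00°
∠(j23 + 0.36) = arctan(23/0.36) = 89.10°
∠(j23 + 4.38) = arctan(23/4.38) = 79.22°
∠T(j23) = 90.00° − (89.10° + 79.22°) = -78.32°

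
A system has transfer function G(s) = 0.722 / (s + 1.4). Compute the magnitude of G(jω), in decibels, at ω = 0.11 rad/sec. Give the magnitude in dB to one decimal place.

|j0.11 + 1.4| = √(0.11² + 1.4²) = 1.404
|G(j0.11)| = 0.722 / 1.404 = 0.51413
20 log₁₀(0.51413) = -5.78 dB

-5.8 dB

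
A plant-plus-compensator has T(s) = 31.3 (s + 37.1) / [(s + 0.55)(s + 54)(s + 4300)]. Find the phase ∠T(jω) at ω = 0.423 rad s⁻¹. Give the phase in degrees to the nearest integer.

-37°

∠(j0.423 + 37.1) = arctan(0.423/37.1) = 0.65°
∠(j0.423 + 0.55) = arctan(0.423/0.55) = 37.56°
∠(j0.423 + 54) = arctan(0.423/54) = 0.45°
∠(j0.423 + 4300) = arctan(0.423/4300) = 0.01°
∠T(j0.423) = 0.65° − (37.56° + 0.45° + 0.01°) = -37.36°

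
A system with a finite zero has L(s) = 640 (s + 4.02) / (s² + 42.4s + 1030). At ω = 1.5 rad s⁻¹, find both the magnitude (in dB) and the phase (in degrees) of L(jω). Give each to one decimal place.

|j1.5 + 4.02| = √(1.5² + 4.02²) = 4.291
|(j1.5)² + 42.4(j1.5) + 1030| = |1027.8 + j63.6| = 1030
|L(j1.5)| = 640 × 4.291 / 1030 = 2.6668
20 log₁₀(2.6668) = 8.52 dB
∠(j1.5 + 4.02) = arctan(1.5/4.02) = 20.46°
∠[(j1.5)² + 42.4(j1.5) + 1030] = ∠[1027.8 + j63.6] = 3.54°
∠L(j1.5) = 20.46° − 3.54° = 16.92°

|L| = 8.5 dB, ∠L = 16.9 deg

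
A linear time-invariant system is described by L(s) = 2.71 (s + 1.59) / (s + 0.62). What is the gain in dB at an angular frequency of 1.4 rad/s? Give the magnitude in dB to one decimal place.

|j1.4 + 1.59| = √(1.4² + 1.59²) = 2.119
|j1.4 + 0.62| = √(1.4² + 0.62²) = 1.531
|L(j1.4)| = 2.71 × 2.119 / 1.531 = 3.7496
20 log₁₀(3.7496) = 11.48 dB

11.5 dB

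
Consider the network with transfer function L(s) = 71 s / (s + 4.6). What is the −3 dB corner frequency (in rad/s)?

For a single-pole high-pass, the −3 dB point is at the pole: ω = 4.6 rad/s.

4.6 rad/s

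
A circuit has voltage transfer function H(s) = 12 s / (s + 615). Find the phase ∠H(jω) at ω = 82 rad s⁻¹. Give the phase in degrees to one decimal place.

∠(j82) = 90.00°
∠(j82 + 615) = arctan(82/615) = 7.59°
∠H(j82) = 90.00° − 7.59° = 82.41°

82.4°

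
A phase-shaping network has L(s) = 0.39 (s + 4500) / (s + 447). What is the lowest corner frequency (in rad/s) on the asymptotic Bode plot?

447 rad/s

Break frequencies occur at each pole and zero magnitude: 447 rad/s, 4500 rad/s.
The lowest is 447 rad/s.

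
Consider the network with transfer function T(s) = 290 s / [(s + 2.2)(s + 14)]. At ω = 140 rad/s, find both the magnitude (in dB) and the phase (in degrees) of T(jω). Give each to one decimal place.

|T| = 6.3 dB, ∠T = -83.4°

|j140| = 140
|j140 + 2.2| = √(140² + 2.2²) = 140
|j140 + 14| = √(140² + 14²) = 140.7
|T(j140)| = 290 × 140 / (140 × 140.7) = 2.0609
20 log₁₀(2.0609) = 6.28 dB
∠(j140) = 90.00°
∠(j140 + 2.2) = arctan(140/2.2) = 89.10°
∠(j140 + 14) = arctan(140/14) = 84.29°
∠T(j140) = 90.00° − (89.10° + 84.29°) = -83.39°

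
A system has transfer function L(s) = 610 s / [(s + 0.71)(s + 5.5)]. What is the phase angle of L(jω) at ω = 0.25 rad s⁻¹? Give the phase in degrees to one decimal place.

∠(j0.25) = 90.00°
∠(j0.25 + 0.71) = arctan(0.25/0.71) = 19.40°
∠(j0.25 + 5.5) = arctan(0.25/5.5) = 2.60°
∠L(j0.25) = 90.00° − (19.40° + 2.60°) = 68.00°

68.0°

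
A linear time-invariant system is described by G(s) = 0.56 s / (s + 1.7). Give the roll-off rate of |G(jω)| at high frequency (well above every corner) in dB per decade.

With 1 zero and 1 pole, the high-frequency asymptotic slope is 20 × (1 − 1) = 0 dB/decade.

0 dB/decade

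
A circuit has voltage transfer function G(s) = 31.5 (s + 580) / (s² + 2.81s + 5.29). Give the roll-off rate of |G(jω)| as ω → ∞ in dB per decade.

-20 dB/decade

With 1 zero and 2 poles, the high-frequency asymptotic slope is 20 × (1 − 2) = -20 dB/decade.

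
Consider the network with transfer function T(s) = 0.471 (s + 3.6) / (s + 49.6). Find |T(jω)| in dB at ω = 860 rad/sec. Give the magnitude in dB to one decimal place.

-6.6 dB

|j860 + 3.6| = √(860² + 3.6²) = 860
|j860 + 49.6| = √(860² + 49.6²) = 861.4
|T(j860)| = 0.471 × 860 / 861.4 = 0.47022
20 log₁₀(0.47022) = -6.55 dB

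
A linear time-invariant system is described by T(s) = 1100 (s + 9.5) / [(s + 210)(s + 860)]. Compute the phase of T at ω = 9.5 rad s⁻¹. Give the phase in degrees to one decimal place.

41.8 deg

∠(j9.5 + 9.5) = arctan(9.5/9.5) = 45.00°
∠(j9.5 + 210) = arctan(9.5/210) = 2.59°
∠(j9.5 + 860) = arctan(9.5/860) = 0.63°
∠T(j9.5) = 45.00° − (2.59° + 0.63°) = 41.78°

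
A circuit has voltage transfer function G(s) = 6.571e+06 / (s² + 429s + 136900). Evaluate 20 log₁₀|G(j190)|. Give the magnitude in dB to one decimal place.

|(j190)² + 429(j190) + 136900| = |1.008e+05 + j81510| = 1.296e+05
|G(j190)| = 6.571e+06 / 1.296e+05 = 50.69
20 log₁₀(50.69) = 34.10 dB

34.1 dB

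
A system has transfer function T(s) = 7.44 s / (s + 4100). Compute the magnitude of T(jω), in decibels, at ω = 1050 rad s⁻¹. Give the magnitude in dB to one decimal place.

|j1050| = 1050
|j1050 + 4100| = √(1050² + 4100²) = 4232
|T(j1050)| = 7.44 × 1050 / 4232 = 1.8458
20 log₁₀(1.8458) = 5.32 dB

5.3 dB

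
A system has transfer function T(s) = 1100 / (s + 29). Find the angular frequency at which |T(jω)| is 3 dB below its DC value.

29 rad s⁻¹

For a single-pole low-pass, the −3 dB point is at the pole: ω = 29 rad s⁻¹.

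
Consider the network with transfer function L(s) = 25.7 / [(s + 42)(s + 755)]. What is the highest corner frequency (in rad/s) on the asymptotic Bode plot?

Break frequencies occur at each pole and zero magnitude: 42 rad/s, 755 rad/s.
The highest is 755 rad/s.

755 rad/s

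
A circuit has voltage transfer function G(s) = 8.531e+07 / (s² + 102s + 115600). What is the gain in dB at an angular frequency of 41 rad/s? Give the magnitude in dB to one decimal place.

|(j41)² + 102(j41) + 115600| = |1.1392e+05 + j4182| = 1.14e+05
|G(j41)| = 8.531e+07 / 1.14e+05 = 748.36
20 log₁₀(748.36) = 57.48 dB

57.5 dB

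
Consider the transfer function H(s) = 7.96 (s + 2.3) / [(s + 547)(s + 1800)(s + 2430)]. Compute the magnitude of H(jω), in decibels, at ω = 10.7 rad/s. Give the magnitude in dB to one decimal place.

|j10.7 + 2.3| = √(10.7² + 2.3²) = 10.94
|j10.7 + 547| = √(10.7² + 547²) = 547.1
|j10.7 + 1800| = √(10.7² + 1800²) = 1800
|j10.7 + 2430| = √(10.7² + 2430²) = 2430
|H(j10.7)| = 7.96 × 10.94 / (547.1 × 1800 × 2430) = 3.6404e-08
20 log₁₀(3.6404e-08) = -148.78 dB

-148.8 dB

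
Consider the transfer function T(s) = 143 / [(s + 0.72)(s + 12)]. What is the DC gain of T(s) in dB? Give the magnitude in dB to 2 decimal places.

T(0) = 143 / (0.72 × 12) = 16.551
20 log₁₀(16.551) = 24.376 dB

24.38 dB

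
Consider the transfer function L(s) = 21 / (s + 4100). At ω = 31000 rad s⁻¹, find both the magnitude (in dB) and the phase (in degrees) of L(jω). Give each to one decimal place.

|L| = -63.5 dB, ∠L = -82.5°

|j31000 + 4100| = √(31000² + 4100²) = 3.127e+04
|L(j31000)| = 21 / 3.127e+04 = 0.00067157
20 log₁₀(0.00067157) = -63.46 dB
∠(j31000 + 4100) = arctan(31000/4100) = 82.47°
∠L(j31000) = −82.47° = -82.47°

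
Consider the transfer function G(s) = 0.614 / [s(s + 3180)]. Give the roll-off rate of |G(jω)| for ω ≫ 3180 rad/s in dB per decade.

-40 dB/decade

With 0 zeros and 2 poles, the high-frequency asymptotic slope is 20 × (0 − 2) = -40 dB/decade.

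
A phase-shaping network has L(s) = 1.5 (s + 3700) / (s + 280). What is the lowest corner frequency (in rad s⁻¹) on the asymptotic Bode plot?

280 rad s⁻¹

Break frequencies occur at each pole and zero magnitude: 280 rad s⁻¹, 3700 rad s⁻¹.
The lowest is 280 rad s⁻¹.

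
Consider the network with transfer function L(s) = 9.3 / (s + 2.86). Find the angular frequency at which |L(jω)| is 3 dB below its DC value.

2.86 rad s⁻¹

For a single-pole low-pass, the −3 dB point is at the pole: ω = 2.86 rad s⁻¹.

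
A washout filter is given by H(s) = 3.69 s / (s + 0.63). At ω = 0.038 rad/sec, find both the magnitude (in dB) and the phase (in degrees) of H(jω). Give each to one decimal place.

|j0.038| = 0.038
|j0.038 + 0.63| = √(0.038² + 0.63²) = 0.6311
|H(j0.038)| = 3.69 × 0.038 / 0.6311 = 0.22217
20 log₁₀(0.22217) = -13.07 dB
∠(j0.038) = 90.00°
∠(j0.038 + 0.63) = arctan(0.038/0.63) = 3.45°
∠H(j0.038) = 90.00° − 3.45° = 86.55°

|H| = -13.1 dB, ∠H = 86.5°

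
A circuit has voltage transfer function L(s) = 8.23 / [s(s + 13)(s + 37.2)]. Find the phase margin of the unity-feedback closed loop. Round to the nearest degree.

90 deg

Gain crossover: |L(jω)| = 1 at ω ≈ 0.017 rad/sec.
∠L(j0.017) = −90° − arctan(0.017/13) − arctan(0.017/37.2) ≈ -90.10°
PM = 180° + (-90.10°) = 89.90°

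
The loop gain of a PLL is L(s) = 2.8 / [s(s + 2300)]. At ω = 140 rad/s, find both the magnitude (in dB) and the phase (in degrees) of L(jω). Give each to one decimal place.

|j140 + 2300| = √(140² + 2300²) = 2304
|j140| = 140
|L(j140)| = 2.8 / (2304 × 140) = 8.6796e-06
20 log₁₀(8.6796e-06) = -101.23 dB
∠(j140 + 2300) = arctan(140/2300) = 3.48°
∠(j140) = 90.00°
∠L(j140) = − (3.48° + 90.00°) = -93.48°

|L| = -101.2 dB, ∠L = -93.5°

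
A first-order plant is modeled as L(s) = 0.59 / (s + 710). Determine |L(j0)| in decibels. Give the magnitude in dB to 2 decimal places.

L(0) = 0.59 / 710 = 0.00083099
20 log₁₀(0.00083099) = -61.608 dB

-61.61 dB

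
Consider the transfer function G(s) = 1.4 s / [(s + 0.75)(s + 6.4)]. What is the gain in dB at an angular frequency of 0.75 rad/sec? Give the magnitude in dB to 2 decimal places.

-16.27 dB

|j0.75| = 0.75
|j0.75 + 0.75| = √(0.75² + 0.75²) = 1.061
|j0.75 + 6.4| = √(0.75² + 6.4²) = 6.444
|G(j0.75)| = 1.4 × 0.75 / (1.061 × 6.444) = 0.15363
20 log₁₀(0.15363) = -16.271 dB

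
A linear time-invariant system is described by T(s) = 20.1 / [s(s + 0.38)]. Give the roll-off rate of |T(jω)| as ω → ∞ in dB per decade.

With 0 zeros and 2 poles, the high-frequency asymptotic slope is 20 × (0 − 2) = -40 dB/decade.

-40 dB/decade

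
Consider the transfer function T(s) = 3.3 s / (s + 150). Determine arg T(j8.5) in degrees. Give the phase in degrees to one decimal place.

86.8°

∠(j8.5) = 90.00°
∠(j8.5 + 150) = arctan(8.5/150) = 3.24°
∠T(j8.5) = 90.00° − 3.24° = 86.76°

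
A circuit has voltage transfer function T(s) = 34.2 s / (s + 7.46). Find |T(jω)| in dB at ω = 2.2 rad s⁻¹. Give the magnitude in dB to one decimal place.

|j2.2| = 2.2
|j2.2 + 7.46| = √(2.2² + 7.46²) = 7.778
|T(j2.2)| = 34.2 × 2.2 / 7.778 = 9.6739
20 log₁₀(9.6739) = 19.71 dB

19.7 dB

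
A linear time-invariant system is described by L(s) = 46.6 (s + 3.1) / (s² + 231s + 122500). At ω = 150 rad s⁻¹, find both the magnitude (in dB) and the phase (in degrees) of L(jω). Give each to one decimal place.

|L| = -23.6 dB, ∠L = 69.7°

|j150 + 3.1| = √(150² + 3.1²) = 150
|(j150)² + 231(j150) + 122500| = |1e+05 + j34650| = 1.058e+05
|L(j150)| = 46.6 × 150 / 1.058e+05 = 0.066062
20 log₁₀(0.066062) = -23.60 dB
∠(j150 + 3.1) = arctan(150/3.1) = 88.82°
∠[(j150)² + 231(j150) + 122500] = ∠[1e+05 + j34650] = 19.11°
∠L(j150) = 88.82° − 19.11° = 69.70°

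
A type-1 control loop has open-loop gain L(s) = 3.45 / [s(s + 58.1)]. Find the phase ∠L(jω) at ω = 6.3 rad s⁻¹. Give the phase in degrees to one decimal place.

∠(j6.3 + 58.1) = arctan(6.3/58.1) = 6.19°
∠(j6.3) = 90.00°
∠L(j6.3) = − (6.19° + 90.00°) = -96.19°

-96.2°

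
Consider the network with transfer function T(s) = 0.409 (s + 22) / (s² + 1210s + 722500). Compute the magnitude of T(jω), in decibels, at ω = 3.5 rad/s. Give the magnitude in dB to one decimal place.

-98.0 dB

|j3.5 + 22| = √(3.5² + 22²) = 22.28
|(j3.5)² + 1210(j3.5) + 722500| = |7.2249e+05 + j4235| = 7.225e+05
|T(j3.5)| = 0.409 × 22.28 / 7.225e+05 = 1.2611e-05
20 log₁₀(1.2611e-05) = -97.99 dB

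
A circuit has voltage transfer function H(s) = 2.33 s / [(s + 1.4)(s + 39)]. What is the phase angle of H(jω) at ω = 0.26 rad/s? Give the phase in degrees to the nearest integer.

∠(j0.26) = 90.00°
∠(j0.26 + 1.4) = arctan(0.26/1.4) = 10.52°
∠(j0.26 + 39) = arctan(0.26/39) = 0.38°
∠H(j0.26) = 90.00° − (10.52° + 0.38°) = 79.10°

79 deg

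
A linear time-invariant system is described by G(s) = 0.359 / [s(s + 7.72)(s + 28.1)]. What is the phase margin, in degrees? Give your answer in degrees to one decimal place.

Gain crossover: |G(jω)| = 1 at ω ≈ 0.00165 rad/s.
∠G(j0.00165) = −90° − arctan(0.00165/7.72) − arctan(0.00165/28.1) ≈ -90.02°
PM = 180° + (-90.02°) = 89.98°

90.0°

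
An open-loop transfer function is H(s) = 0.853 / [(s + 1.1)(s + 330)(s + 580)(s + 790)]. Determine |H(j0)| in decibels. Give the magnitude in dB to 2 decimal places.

-165.80 dB

H(0) = 0.853 / (1.1 × 330 × 580 × 790) = 5.1285e-09
20 log₁₀(5.1285e-09) = -165.800 dB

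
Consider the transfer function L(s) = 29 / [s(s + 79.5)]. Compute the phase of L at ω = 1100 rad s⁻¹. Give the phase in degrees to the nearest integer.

-176 deg

∠(j1100 + 79.5) = arctan(1100/79.5) = 85.87°
∠(j1100) = 90.00°
∠L(j1100) = − (85.87° + 90.00°) = -175.87°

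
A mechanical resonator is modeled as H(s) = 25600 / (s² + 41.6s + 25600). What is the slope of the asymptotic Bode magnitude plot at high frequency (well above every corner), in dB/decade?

-40 dB/decade

With 0 zeros and 2 poles, the high-frequency asymptotic slope is 20 × (0 − 2) = -40 dB/decade.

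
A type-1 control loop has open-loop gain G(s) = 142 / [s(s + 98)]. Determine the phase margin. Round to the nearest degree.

89°

Gain crossover: |G(jω)| = 1 at ω ≈ 1.45 rad/sec.
∠G(j1.45) = −90° − arctan(1.45/98) ≈ -90.85°
PM = 180° + (-90.85°) = 89.15°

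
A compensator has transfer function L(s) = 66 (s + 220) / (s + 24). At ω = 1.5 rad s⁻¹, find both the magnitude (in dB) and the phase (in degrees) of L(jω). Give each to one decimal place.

|j1.5 + 220| = √(1.5² + 220²) = 220
|j1.5 + 24| = √(1.5² + 24²) = 24.05
|L(j1.5)| = 66 × 220 / 24.05 = 603.84
20 log₁₀(603.84) = 55.62 dB
∠(j1.5 + 220) = arctan(1.5/220) = 0.39°
∠(j1.5 + 24) = arctan(1.5/24) = 3.58°
∠L(j1.5) = 0.39° − 3.58° = -3.19°

|L| = 55.6 dB, ∠L = -3.2°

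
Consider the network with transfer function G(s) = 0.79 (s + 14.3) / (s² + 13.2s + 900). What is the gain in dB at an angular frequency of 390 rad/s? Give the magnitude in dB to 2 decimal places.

-53.82 dB

|j390 + 14.3| = √(390² + 14.3²) = 390.3
|(j390)² + 13.2(j390) + 900| = |-1.512e+05 + j5148| = 1.513e+05
|G(j390)| = 0.79 × 390.3 / 1.513e+05 = 0.0020379
20 log₁₀(0.0020379) = -53.816 dB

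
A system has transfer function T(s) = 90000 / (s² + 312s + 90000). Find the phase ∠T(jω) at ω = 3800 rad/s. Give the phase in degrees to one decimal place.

∠[(j3800)² + 312(j3800) + 90000] = ∠[-1.435e+07 + j1.1856e+06] = 175.28°
∠T(j3800) = −175.28° = -175.28°

-175.3 deg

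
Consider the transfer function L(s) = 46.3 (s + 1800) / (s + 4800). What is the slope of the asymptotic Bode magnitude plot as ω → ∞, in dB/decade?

0 dB/decade

With 1 zero and 1 pole, the high-frequency asymptotic slope is 20 × (1 − 1) = 0 dB/decade.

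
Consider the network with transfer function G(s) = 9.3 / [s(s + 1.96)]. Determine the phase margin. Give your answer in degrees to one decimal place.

Gain crossover: |G(jω)| = 1 at ω ≈ 2.75 rad/sec.
∠G(j2.75) = −90° − arctan(2.75/1.96) ≈ -144.54°
PM = 180° + (-144.54°) = 35.46°

35.5°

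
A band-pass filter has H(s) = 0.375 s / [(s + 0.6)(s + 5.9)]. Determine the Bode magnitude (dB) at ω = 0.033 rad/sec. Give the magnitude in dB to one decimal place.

-49.1 dB

|j0.033| = 0.033
|j0.033 + 0.6| = √(0.033² + 0.6²) = 0.6009
|j0.033 + 5.9| = √(0.033² + 5.9²) = 5.9
|H(j0.033)| = 0.375 × 0.033 / (0.6009 × 5.9) = 0.0034904
20 log₁₀(0.0034904) = -49.14 dB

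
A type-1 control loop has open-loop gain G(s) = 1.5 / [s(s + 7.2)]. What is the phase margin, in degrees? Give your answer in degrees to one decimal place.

Gain crossover: |G(jω)| = 1 at ω ≈ 0.208 rad s⁻¹.
∠G(j0.208) = −90° − arctan(0.208/7.2) ≈ -91.66°
PM = 180° + (-91.66°) = 88.34°

88.3°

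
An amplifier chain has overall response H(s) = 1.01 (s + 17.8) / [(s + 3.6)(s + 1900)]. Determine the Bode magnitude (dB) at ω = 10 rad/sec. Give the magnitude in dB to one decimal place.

|j10 + 17.8| = √(10² + 17.8²) = 20.42
|j10 + 3.6| = √(10² + 3.6²) = 10.63
|j10 + 1900| = √(10² + 1900²) = 1900
|H(j10)| = 1.01 × 20.42 / (10.63 × 1900) = 0.0010211
20 log₁₀(0.0010211) = -59.82 dB

-59.8 dB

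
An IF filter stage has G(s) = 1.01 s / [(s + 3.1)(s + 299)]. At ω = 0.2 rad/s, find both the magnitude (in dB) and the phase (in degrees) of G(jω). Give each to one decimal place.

|G| = -73.3 dB, ∠G = 86.3°

|j0.2| = 0.2
|j0.2 + 3.1| = √(0.2² + 3.1²) = 3.106
|j0.2 + 299| = √(0.2² + 299²) = 299
|G(j0.2)| = 1.01 × 0.2 / (3.106 × 299) = 0.00021748
20 log₁₀(0.00021748) = -73.25 dB
∠(j0.2) = 90.00°
∠(j0.2 + 3.1) = arctan(0.2/3.1) = 3.69°
∠(j0.2 + 299) = arctan(0.2/299) = 0.04°
∠G(j0.2) = 90.00° − (3.69° + 0.04°) = 86.27°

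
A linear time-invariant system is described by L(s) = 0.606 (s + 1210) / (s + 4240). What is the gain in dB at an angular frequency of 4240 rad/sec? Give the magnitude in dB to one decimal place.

-7.0 dB

|j4240 + 1210| = √(4240² + 1210²) = 4409
|j4240 + 4240| = √(4240² + 4240²) = 5996
|L(j4240)| = 0.606 × 4409 / 5996 = 0.44561
20 log₁₀(0.44561) = -7.02 dB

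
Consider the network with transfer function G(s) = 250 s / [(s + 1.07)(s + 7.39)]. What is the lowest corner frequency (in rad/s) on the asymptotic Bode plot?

1.07 rad/s

Break frequencies occur at each pole and zero magnitude: 1.07 rad/s, 7.39 rad/s.
The lowest is 1.07 rad/s.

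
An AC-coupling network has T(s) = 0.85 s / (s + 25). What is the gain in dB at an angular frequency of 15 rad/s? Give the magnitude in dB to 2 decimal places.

|j15| = 15
|j15 + 25| = √(15² + 25²) = 29.15
|T(j15)| = 0.85 × 15 / 29.15 = 0.43732
20 log₁₀(0.43732) = -7.184 dB

-7.18 dB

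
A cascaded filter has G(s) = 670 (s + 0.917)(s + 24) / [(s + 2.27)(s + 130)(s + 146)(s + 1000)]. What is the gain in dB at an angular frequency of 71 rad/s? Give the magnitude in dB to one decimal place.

-53.6 dB

|j71 + 0.917| = √(71² + 0.917²) = 71.01
|j71 + 24| = √(71² + 24²) = 74.95
|j71 + 2.27| = √(71² + 2.27²) = 71.04
|j71 + 130| = √(71² + 130²) = 148.1
|j71 + 146| = √(71² + 146²) = 162.3
|j71 + 1000| = √(71² + 1000²) = 1003
|G(j71)| = 670 × 71.01 × 74.95 / (71.04 × 148.1 × 162.3 × 1003) = 0.002082
20 log₁₀(0.002082) = -53.63 dB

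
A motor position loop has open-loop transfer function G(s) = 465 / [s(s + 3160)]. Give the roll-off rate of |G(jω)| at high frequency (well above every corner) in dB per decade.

-40 dB/decade

With 0 zeros and 2 poles, the high-frequency asymptotic slope is 20 × (0 − 2) = -40 dB/decade.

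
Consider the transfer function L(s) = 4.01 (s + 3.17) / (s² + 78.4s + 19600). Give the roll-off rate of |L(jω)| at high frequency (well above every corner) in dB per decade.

With 1 zero and 2 poles, the high-frequency asymptotic slope is 20 × (1 − 2) = -20 dB/decade.

-20 dB/decade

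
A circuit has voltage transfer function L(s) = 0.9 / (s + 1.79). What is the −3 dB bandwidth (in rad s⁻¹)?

1.79 rad s⁻¹

For a single-pole low-pass, the −3 dB point is at the pole: ω = 1.79 rad s⁻¹.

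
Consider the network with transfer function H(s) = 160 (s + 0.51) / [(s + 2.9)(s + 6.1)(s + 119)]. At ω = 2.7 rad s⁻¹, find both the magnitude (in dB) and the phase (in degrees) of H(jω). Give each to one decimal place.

|j2.7 + 0.51| = √(2.7² + 0.51²) = 2.748
|j2.7 + 2.9| = √(2.7² + 2.9²) = 3.962
|j2.7 + 6.1| = √(2.7² + 6.1²) = 6.671
|j2.7 + 119| = √(2.7² + 119²) = 119
|H(j2.7)| = 160 × 2.748 / (3.962 × 6.671 × 119) = 0.13974
20 log₁₀(0.13974) = -17.09 dB
∠(j2.7 + 0.51) = arctan(2.7/0.51) = 79.30°
∠(j2.7 + 2.9) = arctan(2.7/2.9) = 42.95°
∠(j2.7 + 6.1) = arctan(2.7/6.1) = 23.88°
∠(j2.7 + 119) = arctan(2.7/119) = 1.30°
∠H(j2.7) = 79.30° − (42.95° + 23.88° + 1.30°) = 11.17°

|H| = -17.1 dB, ∠H = 11.2°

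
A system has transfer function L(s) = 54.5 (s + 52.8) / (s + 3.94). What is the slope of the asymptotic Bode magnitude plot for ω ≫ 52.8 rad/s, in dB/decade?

With 1 zero and 1 pole, the high-frequency asymptotic slope is 20 × (1 − 1) = 0 dB/decade.

0 dB/decade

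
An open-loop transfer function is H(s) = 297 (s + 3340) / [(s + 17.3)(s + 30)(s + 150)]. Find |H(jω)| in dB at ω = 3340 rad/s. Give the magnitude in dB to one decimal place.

|j3340 + 3340| = √(3340² + 3340²) = 4723
|j3340 + 17.3| = √(3340² + 17.3²) = 3340
|j3340 + 30| = √(3340² + 30²) = 3340
|j3340 + 150| = √(3340² + 150²) = 3343
|H(j3340)| = 297 × 4723 / (3340 × 3340 × 3343) = 3.7611e-05
20 log₁₀(3.7611e-05) = -88.49 dB

-88.5 dB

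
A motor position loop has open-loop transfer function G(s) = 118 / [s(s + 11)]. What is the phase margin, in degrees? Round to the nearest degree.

52°

Gain crossover: |G(jω)| = 1 at ω ≈ 8.49 rad/s.
∠G(j8.49) = −90° − arctan(8.49/11) ≈ -127.67°
PM = 180° + (-127.67°) = 52.33°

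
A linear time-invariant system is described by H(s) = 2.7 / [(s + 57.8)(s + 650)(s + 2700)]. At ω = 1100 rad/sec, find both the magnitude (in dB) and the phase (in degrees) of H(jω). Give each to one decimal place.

|H| = -183.6 dB, ∠H = -168.6°

|j1100 + 57.8| = √(1100² + 57.8²) = 1102
|j1100 + 650| = √(1100² + 650²) = 1278
|j1100 + 2700| = √(1100² + 2700²) = 2915
|H(j1100)| = 2.7 / (1102 × 1278 × 2915) = 6.5802e-10
20 log₁₀(6.5802e-10) = -183.64 dB
∠(j1100 + 57.8) = arctan(1100/57.8) = 86.99°
∠(j1100 + 650) = arctan(1100/650) = 59.42°
∠(j1100 + 2700) = arctan(1100/2700) = 22.17°
∠H(j1100) = − (86.99° + 59.42° + 22.17°) = -168.58°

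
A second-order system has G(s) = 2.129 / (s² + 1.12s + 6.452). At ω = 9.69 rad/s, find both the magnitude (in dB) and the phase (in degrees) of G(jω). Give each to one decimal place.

|G| = -32.3 dB, ∠G = -172.9 deg

|(j9.69)² + 1.12(j9.69) + 6.452| = |-87.444 + j10.853| = 88.12
|G(j9.69)| = 2.129 / 88.12 = 0.024162
20 log₁₀(0.024162) = -32.34 dB
∠[(j9.69)² + 1.12(j9.69) + 6.452] = ∠[-87.444 + j10.853] = 172.93°
∠G(j9.69) = −172.93° = -172.93°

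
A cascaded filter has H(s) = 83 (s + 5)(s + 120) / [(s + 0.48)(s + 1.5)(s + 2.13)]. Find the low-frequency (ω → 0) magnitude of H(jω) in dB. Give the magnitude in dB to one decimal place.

H(0) = 83 × 5 × 120 / (0.48 × 1.5 × 2.13) = 32473
20 log₁₀(32473) = 90.23 dB

90.2 dB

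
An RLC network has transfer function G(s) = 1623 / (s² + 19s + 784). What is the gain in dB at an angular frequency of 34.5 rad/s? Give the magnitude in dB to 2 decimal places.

6.46 dB

|(j34.5)² + 19(j34.5) + 784| = |-406.25 + j655.5| = 771.2
|G(j34.5)| = 1623 / 771.2 = 2.1046
20 log₁₀(2.1046) = 6.463 dB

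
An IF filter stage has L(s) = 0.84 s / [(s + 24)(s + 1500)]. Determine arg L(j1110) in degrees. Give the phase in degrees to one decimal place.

-35.3°

∠(j1110) = 90.00°
∠(j1110 + 24) = arctan(1110/24) = 88.76°
∠(j1110 + 1500) = arctan(1110/1500) = 36.50°
∠L(j1110) = 90.00° − (88.76° + 36.50°) = -35.26°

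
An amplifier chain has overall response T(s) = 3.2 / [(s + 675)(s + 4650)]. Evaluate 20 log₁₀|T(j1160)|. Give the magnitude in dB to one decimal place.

|j1160 + 675| = √(1160² + 675²) = 1342
|j1160 + 4650| = √(1160² + 4650²) = 4793
|T(j1160)| = 3.2 / (1342 × 4793) = 4.9751e-07
20 log₁₀(4.9751e-07) = -126.06 dB

-126.1 dB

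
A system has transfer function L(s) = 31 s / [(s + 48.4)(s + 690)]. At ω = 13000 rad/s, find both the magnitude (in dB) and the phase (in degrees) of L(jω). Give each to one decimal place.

|j13000| = 1.3e+04
|j13000 + 48.4| = √(13000² + 48.4²) = 1.3e+04
|j13000 + 690| = √(13000² + 690²) = 1.302e+04
|L(j13000)| = 31 × 1.3e+04 / (1.3e+04 × 1.302e+04) = 0.0023812
20 log₁₀(0.0023812) = -52.46 dB
∠(j13000) = 90.00°
∠(j13000 + 48.4) = arctan(13000/48.4) = 89.79°
∠(j13000 + 690) = arctan(13000/690) = 86.96°
∠L(j13000) = 90.00° − (89.79° + 86.96°) = -86.75°

|L| = -52.5 dB, ∠L = -86.7 deg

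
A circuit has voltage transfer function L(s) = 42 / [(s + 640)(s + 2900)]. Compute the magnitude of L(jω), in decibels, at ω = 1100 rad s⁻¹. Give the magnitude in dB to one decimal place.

-99.5 dB

|j1100 + 640| = √(1100² + 640²) = 1273
|j1100 + 2900| = √(1100² + 2900²) = 3102
|L(j1100)| = 42 / (1273 × 3102) = 1.064e-05
20 log₁₀(1.064e-05) = -99.46 dB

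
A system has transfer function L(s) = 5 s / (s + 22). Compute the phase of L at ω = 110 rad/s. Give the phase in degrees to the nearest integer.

11 deg

∠(j110) = 90.00°
∠(j110 + 22) = arctan(110/22) = 78.69°
∠L(j110) = 90.00° − 78.69° = 11.31°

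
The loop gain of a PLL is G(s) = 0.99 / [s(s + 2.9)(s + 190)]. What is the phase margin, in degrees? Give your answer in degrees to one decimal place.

90.0°

Gain crossover: |G(jω)| = 1 at ω ≈ 0.0018 rad/sec.
∠G(j0.0018) = −90° − arctan(0.0018/2.9) − arctan(0.0018/190) ≈ -90.04°
PM = 180° + (-90.04°) = 89.96°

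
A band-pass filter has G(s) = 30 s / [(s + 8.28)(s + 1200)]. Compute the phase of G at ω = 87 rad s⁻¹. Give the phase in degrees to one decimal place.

∠(j87) = 90.00°
∠(j87 + 8.28) = arctan(87/8.28) = 84.56°
∠(j87 + 1200) = arctan(87/1200) = 4.15°
∠G(j87) = 90.00° − (84.56° + 4.15°) = 1.29°

1.3 deg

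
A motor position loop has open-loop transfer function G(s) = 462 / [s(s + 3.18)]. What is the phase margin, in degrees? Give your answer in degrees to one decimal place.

Gain crossover: |G(jω)| = 1 at ω ≈ 21.4 rad/s.
∠G(j21.4) = −90° − arctan(21.4/3.18) ≈ -171.54°
PM = 180° + (-171.54°) = 8.46°

8.5°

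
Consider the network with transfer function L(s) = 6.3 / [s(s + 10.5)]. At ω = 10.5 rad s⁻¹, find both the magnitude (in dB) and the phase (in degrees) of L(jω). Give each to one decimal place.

|L| = -27.9 dB, ∠L = -135.0 deg

|j10.5 + 10.5| = √(10.5² + 10.5²) = 14.85
|j10.5| = 10.5
|L(j10.5)| = 6.3 / (14.85 × 10.5) = 0.040406
20 log₁₀(0.040406) = -27.87 dB
∠(j10.5 + 10.5) = arctan(10.5/10.5) = 45.00°
∠(j10.5) = 90.00°
∠L(j10.5) = − (45.00° + 90.00°) = -135.00°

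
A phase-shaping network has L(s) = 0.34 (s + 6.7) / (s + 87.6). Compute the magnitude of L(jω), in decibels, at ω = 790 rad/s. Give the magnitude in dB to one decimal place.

-9.4 dB

|j790 + 6.7| = √(790² + 6.7²) = 790
|j790 + 87.6| = √(790² + 87.6²) = 794.8
|L(j790)| = 0.34 × 790 / 794.8 = 0.33794
20 log₁₀(0.33794) = -9.42 dB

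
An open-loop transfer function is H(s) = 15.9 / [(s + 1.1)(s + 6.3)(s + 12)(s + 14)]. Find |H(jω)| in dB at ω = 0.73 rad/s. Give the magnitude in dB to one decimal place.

|j0.73 + 1.1| = √(0.73² + 1.1²) = 1.32
|j0.73 + 6.3| = √(0.73² + 6.3²) = 6.342
|j0.73 + 12| = √(0.73² + 12²) = 12.02
|j0.73 + 14| = √(0.73² + 14²) = 14.02
|H(j0.73)| = 15.9 / (1.32 × 6.342 × 12.02 × 14.02) = 0.011267
20 log₁₀(0.011267) = -38.96 dB

-39.0 dB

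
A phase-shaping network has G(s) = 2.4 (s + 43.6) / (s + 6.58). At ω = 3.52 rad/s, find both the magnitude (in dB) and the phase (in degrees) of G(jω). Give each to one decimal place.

|j3.52 + 43.6| = √(3.52² + 43.6²) = 43.74
|j3.52 + 6.58| = √(3.52² + 6.58²) = 7.462
|G(j3.52)| = 2.4 × 43.74 / 7.462 = 14.068
20 log₁₀(14.068) = 22.96 dB
∠(j3.52 + 43.6) = arctan(3.52/43.6) = 4.62°
∠(j3.52 + 6.58) = arctan(3.52/6.58) = 28.14°
∠G(j3.52) = 4.62° − 28.14° = -23.53°

|G| = 23.0 dB, ∠G = -23.5°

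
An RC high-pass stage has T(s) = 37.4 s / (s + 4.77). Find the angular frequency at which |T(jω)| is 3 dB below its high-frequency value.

4.77 rad/s

For a single-pole high-pass, the −3 dB point is at the pole: ω = 4.77 rad/s.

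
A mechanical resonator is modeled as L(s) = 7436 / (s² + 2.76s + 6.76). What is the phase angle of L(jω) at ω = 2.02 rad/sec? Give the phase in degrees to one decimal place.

-64.3°

∠[(j2.02)² + 2.76(j2.02) + 6.76] = ∠[2.6796 + j5.5752] = 64.33°
∠L(j2.02) = −64.33° = -64.33°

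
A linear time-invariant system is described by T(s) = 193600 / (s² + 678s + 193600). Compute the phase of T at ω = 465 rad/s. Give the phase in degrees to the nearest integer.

∠[(j465)² + 678(j465) + 193600] = ∠[-22625 + j3.1527e+05] = 94.10°
∠T(j465) = −94.10° = -94.10°

-94°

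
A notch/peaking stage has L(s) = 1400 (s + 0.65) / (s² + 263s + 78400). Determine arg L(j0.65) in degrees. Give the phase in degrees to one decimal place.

∠(j0.65 + 0.65) = arctan(0.65/0.65) = 45.00°
∠[(j0.65)² + 263(j0.65) + 78400] = ∠[78400 + j170.95] = 0.12°
∠L(j0.65) = 45.00° − 0.12° = 44.88°

44.9°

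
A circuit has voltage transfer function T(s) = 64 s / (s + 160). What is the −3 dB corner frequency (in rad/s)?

For a single-pole high-pass, the −3 dB point is at the pole: ω = 160 rad/s.

160 rad/s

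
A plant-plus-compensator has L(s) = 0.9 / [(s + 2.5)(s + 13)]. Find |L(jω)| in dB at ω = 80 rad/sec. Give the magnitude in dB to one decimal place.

-77.2 dB

|j80 + 2.5| = √(80² + 2.5²) = 80.04
|j80 + 13| = √(80² + 13²) = 81.05
|L(j80)| = 0.9 / (80.04 × 81.05) = 0.00013874
20 log₁₀(0.00013874) = -77.16 dB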